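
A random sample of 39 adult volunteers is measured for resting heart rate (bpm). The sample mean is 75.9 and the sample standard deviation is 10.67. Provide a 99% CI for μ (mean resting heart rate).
(71.27, 80.53)

t-interval (σ unknown):
df = n - 1 = 38
t* = 2.712 for 99% confidence

Margin of error = t* · s/√n = 2.712 · 10.67/√39 = 4.63

CI: (71.27, 80.53)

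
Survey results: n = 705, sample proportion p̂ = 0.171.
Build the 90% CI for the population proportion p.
(0.148, 0.194)

Proportion CI:
SE = √(p̂(1-p̂)/n) = √(0.171 · 0.829 / 705) = 0.01418

z* = 1.645
Margin = z* · SE = 1.645 · 0.01418 = 0.0233

CI: 0.171 ± 0.0233 = (0.148, 0.194)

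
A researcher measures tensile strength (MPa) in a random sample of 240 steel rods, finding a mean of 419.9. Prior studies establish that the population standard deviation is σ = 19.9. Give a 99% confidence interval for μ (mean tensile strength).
(416.59, 423.21)

z-interval (σ known):
z* = 2.576 for 99% confidence

Margin of error = z* · σ/√n = 2.576 · 19.9/√240 = 3.31

CI: (419.9 - 3.31, 419.9 + 3.31) = (416.59, 423.21)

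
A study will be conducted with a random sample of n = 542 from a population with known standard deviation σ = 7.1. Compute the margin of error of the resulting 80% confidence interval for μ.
Margin of error = 0.39

Margin of error = z* · σ/√n
= 1.282 · 7.1/√542
= 1.282 · 7.1/23.2809
= 0.39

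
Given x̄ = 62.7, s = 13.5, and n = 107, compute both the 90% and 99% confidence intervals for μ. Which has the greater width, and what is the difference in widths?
99% CI is wider by 2.52

df = 106
90% CI: t* = 1.659, (60.53, 64.87), width = 2 · t* · s/√n = 4.33
99% CI: t* = 2.623, (59.28, 66.12), width = 2 · t* · s/√n = 6.85

The 99% CI is wider by 6.85 - 4.33 = 2.52.
Higher confidence requires a wider interval.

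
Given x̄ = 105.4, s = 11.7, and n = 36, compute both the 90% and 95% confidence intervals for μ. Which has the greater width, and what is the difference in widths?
95% CI is wider by 1.33

df = 35
90% CI: t* = 1.690, (102.10, 108.70), width = 2 · t* · s/√n = 6.59
95% CI: t* = 2.030, (101.44, 109.36), width = 2 · t* · s/√n = 7.92

The 95% CI is wider by 7.92 - 6.59 = 1.33.
Higher confidence requires a wider interval.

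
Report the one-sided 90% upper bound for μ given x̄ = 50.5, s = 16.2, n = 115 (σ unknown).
μ ≤ 52.45

Upper bound (one-sided):
t* = 1.289 (one-sided for 90%)
Upper bound = x̄ + t* · s/√n = 50.5 + 1.289 · 16.2/√115 = 52.45

We are 90% confident that μ ≤ 52.45.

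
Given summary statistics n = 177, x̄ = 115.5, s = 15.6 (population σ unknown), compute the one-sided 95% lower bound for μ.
μ ≥ 113.56

Lower bound (one-sided):
t* = 1.654 (one-sided for 95%)
Lower bound = x̄ - t* · s/√n = 115.5 - 1.654 · 15.6/√177 = 113.56

We are 95% confident that μ ≥ 113.56.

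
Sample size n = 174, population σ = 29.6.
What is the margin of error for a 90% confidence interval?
Margin of error = 3.69

Margin of error = z* · σ/√n
= 1.645 · 29.6/√174
= 1.645 · 29.6/13.1909
= 3.69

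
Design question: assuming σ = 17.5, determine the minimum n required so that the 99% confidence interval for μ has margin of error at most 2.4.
n ≥ 353

For margin E ≤ 2.4:
n ≥ (z* · σ / E)²
n ≥ (2.576 · 17.5 / 2.4)²
n ≥ 352.81

Minimum n = 353 (rounding up)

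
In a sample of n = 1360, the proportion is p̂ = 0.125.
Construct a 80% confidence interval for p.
(0.114, 0.136)

Proportion CI:
SE = √(p̂(1-p̂)/n) = √(0.125 · 0.875 / 1360) = 0.00897

z* = 1.282
Margin = z* · SE = 1.282 · 0.00897 = 0.0115

CI: 0.125 ± 0.0115 = (0.114, 0.136)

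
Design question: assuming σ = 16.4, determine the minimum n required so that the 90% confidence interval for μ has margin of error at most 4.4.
n ≥ 38

For margin E ≤ 4.4:
n ≥ (z* · σ / E)²
n ≥ (1.645 · 16.4 / 4.4)²
n ≥ 37.59

Minimum n = 38 (rounding up)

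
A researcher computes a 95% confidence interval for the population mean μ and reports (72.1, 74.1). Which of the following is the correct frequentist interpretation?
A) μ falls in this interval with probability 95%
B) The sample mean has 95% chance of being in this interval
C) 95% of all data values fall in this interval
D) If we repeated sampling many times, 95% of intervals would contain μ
D

A) Wrong — μ is fixed; the randomness lives in the interval, not in μ.
B) Wrong — x̄ is observed and sits in the interval by construction.
C) Wrong — a CI is about the parameter μ, not individual data values.
D) Correct — this is the frequentist long-run coverage interpretation.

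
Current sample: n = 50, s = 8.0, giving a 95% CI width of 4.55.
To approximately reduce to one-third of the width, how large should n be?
n ≈ 450

CI width ∝ 1/√n
To reduce width by factor 3, need √n to grow by 3 → need 3² = 9 times as many samples.

Current: n = 50, width = 4.55
New: n = 450, width ≈ 1.48

Width reduced by factor of 4.55/1.48 = 3.07.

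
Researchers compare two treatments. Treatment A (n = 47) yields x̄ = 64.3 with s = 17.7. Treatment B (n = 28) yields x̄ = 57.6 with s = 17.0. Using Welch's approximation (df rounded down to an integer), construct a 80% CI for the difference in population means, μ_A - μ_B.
(1.36, 12.04)

Difference: x̄₁ - x̄₂ = 6.70
SE = √(s₁²/n₁ + s₂²/n₂) = √(17.7²/47 + 17.0²/28) = 4.1215
df = 58.75 → 58 (Welch–Satterthwaite, rounded down)
t* = 1.296

CI: 6.70 ± 1.296 · 4.1215 = 6.70 ± 5.34 = (1.36, 12.04)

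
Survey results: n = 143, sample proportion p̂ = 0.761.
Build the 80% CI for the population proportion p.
(0.715, 0.807)

Proportion CI:
SE = √(p̂(1-p̂)/n) = √(0.761 · 0.239 / 143) = 0.03566

z* = 1.282
Margin = z* · SE = 1.282 · 0.03566 = 0.0457

CI: 0.761 ± 0.0457 = (0.715, 0.807)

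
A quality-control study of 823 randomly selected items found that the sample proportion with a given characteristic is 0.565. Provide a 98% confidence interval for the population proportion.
(0.525, 0.605)

Proportion CI:
SE = √(p̂(1-p̂)/n) = √(0.565 · 0.435 / 823) = 0.01728

z* = 2.326
Margin = z* · SE = 2.326 · 0.01728 = 0.0402

CI: 0.565 ± 0.0402 = (0.525, 0.605)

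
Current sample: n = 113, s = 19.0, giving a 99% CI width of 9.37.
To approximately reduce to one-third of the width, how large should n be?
n ≈ 1017

CI width ∝ 1/√n
To reduce width by factor 3, need √n to grow by 3 → need 3² = 9 times as many samples.

Current: n = 113, width = 9.37
New: n = 1017, width ≈ 3.08

Width reduced by factor of 9.37/3.08 = 3.04.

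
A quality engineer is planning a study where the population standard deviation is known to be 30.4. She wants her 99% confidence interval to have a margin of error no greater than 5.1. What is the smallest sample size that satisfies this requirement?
n ≥ 236

For margin E ≤ 5.1:
n ≥ (z* · σ / E)²
n ≥ (2.576 · 30.4 / 5.1)²
n ≥ 235.78

Minimum n = 236 (rounding up)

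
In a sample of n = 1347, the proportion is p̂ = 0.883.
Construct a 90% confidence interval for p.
(0.869, 0.897)

Proportion CI:
SE = √(p̂(1-p̂)/n) = √(0.883 · 0.117 / 1347) = 0.00876

z* = 1.645
Margin = z* · SE = 1.645 · 0.00876 = 0.0144

CI: 0.883 ± 0.0144 = (0.869, 0.897)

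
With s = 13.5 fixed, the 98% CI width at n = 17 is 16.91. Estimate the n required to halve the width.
n ≈ 68

CI width ∝ 1/√n
To reduce width by factor 2, need √n to grow by 2 → need 2² = 4 times as many samples.

Current: n = 17, width = 16.91
New: n = 68, width ≈ 7.80

Width reduced by factor of 16.91/7.80 = 2.17.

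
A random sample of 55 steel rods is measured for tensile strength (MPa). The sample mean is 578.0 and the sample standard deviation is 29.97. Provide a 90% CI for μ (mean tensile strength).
(571.24, 584.76)

t-interval (σ unknown):
df = n - 1 = 54
t* = 1.674 for 90% confidence

Margin of error = t* · s/√n = 1.674 · 29.97/√55 = 6.76

CI: (571.24, 584.76)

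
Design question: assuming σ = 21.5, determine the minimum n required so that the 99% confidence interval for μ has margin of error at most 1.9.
n ≥ 850

For margin E ≤ 1.9:
n ≥ (z* · σ / E)²
n ≥ (2.576 · 21.5 / 1.9)²
n ≥ 849.69

Minimum n = 850 (rounding up)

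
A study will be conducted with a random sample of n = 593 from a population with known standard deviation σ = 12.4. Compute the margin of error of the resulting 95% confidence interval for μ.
Margin of error = 1.00

Margin of error = z* · σ/√n
= 1.960 · 12.4/√593
= 1.960 · 12.4/24.3516
= 1.00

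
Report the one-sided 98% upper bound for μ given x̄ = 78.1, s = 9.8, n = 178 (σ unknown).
μ ≤ 79.62

Upper bound (one-sided):
t* = 2.069 (one-sided for 98%)
Upper bound = x̄ + t* · s/√n = 78.1 + 2.069 · 9.8/√178 = 79.62

We are 98% confident that μ ≤ 79.62.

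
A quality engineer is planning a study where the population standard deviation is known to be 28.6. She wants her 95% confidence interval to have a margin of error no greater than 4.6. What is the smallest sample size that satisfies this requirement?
n ≥ 149

For margin E ≤ 4.6:
n ≥ (z* · σ / E)²
n ≥ (1.960 · 28.6 / 4.6)²
n ≥ 148.50

Minimum n = 149 (rounding up)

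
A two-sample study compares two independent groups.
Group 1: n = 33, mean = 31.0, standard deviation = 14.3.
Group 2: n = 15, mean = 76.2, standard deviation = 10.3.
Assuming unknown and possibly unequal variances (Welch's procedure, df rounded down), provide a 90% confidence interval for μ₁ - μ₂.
(-51.35, -39.05)

Difference: x̄₁ - x̄₂ = -45.20
SE = √(s₁²/n₁ + s₂²/n₂) = √(14.3²/33 + 10.3²/15) = 3.6427
df = 36.89 → 36 (Welch–Satterthwaite, rounded down)
t* = 1.688

CI: -45.20 ± 1.688 · 3.6427 = -45.20 ± 6.15 = (-51.35, -39.05)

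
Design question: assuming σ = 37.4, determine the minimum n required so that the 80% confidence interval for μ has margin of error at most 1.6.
n ≥ 899

For margin E ≤ 1.6:
n ≥ (z* · σ / E)²
n ≥ (1.282 · 37.4 / 1.6)²
n ≥ 898.01

Minimum n = 899 (rounding up)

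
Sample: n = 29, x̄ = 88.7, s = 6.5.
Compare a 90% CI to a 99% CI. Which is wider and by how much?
99% CI is wider by 2.56

df = 28
90% CI: t* = 1.701, (86.65, 90.75), width = 2 · t* · s/√n = 4.11
99% CI: t* = 2.763, (85.37, 92.03), width = 2 · t* · s/√n = 6.67

The 99% CI is wider by 6.67 - 4.11 = 2.56.
Higher confidence requires a wider interval.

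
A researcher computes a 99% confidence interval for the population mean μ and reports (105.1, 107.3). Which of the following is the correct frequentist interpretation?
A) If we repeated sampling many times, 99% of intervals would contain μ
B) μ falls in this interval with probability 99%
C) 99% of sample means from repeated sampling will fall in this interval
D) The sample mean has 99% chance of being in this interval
A

A) Correct — this is the frequentist long-run coverage interpretation.
B) Wrong — μ is fixed; the randomness lives in the interval, not in μ.
C) Wrong — coverage applies to intervals containing μ, not to future x̄ values.
D) Wrong — x̄ is observed and sits in the interval by construction.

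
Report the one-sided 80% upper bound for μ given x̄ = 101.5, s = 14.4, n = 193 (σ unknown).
μ ≤ 102.37

Upper bound (one-sided):
t* = 0.843 (one-sided for 80%)
Upper bound = x̄ + t* · s/√n = 101.5 + 0.843 · 14.4/√193 = 102.37

We are 80% confident that μ ≤ 102.37.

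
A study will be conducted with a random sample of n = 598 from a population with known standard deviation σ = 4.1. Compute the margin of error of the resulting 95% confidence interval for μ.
Margin of error = 0.33

Margin of error = z* · σ/√n
= 1.960 · 4.1/√598
= 1.960 · 4.1/24.4540
= 0.33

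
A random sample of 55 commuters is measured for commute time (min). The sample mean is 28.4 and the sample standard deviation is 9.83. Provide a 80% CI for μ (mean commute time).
(26.68, 30.12)

t-interval (σ unknown):
df = n - 1 = 54
t* = 1.297 for 80% confidence

Margin of error = t* · s/√n = 1.297 · 9.83/√55 = 1.72

CI: (26.68, 30.12)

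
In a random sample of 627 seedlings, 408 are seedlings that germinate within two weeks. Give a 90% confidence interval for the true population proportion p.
(0.619, 0.682)

Proportion CI:
p̂ = 408/627 = 0.65072
SE = √(p̂(1-p̂)/n) = √(0.65072 · 0.34928 / 627) = 0.01904

z* = 1.645
Margin = z* · SE = 1.645 · 0.01904 = 0.0313

CI: 0.65072 ± 0.0313 = (0.619, 0.682)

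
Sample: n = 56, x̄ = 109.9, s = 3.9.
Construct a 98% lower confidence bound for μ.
μ ≥ 108.80

Lower bound (one-sided):
t* = 2.104 (one-sided for 98%)
Lower bound = x̄ - t* · s/√n = 109.9 - 2.104 · 3.9/√56 = 108.80

We are 98% confident that μ ≥ 108.80.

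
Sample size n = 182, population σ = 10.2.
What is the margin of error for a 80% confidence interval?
Margin of error = 0.97

Margin of error = z* · σ/√n
= 1.282 · 10.2/√182
= 1.282 · 10.2/13.4907
= 0.97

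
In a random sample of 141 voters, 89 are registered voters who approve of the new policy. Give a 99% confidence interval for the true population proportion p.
(0.527, 0.736)

Proportion CI:
p̂ = 89/141 = 0.63121
SE = √(p̂(1-p̂)/n) = √(0.63121 · 0.36879 / 141) = 0.04063

z* = 2.576
Margin = z* · SE = 2.576 · 0.04063 = 0.1047

CI: 0.63121 ± 0.1047 = (0.527, 0.736)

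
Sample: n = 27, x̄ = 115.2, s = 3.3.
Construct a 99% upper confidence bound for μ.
μ ≤ 116.77

Upper bound (one-sided):
t* = 2.479 (one-sided for 99%)
Upper bound = x̄ + t* · s/√n = 115.2 + 2.479 · 3.3/√27 = 116.77

We are 99% confident that μ ≤ 116.77.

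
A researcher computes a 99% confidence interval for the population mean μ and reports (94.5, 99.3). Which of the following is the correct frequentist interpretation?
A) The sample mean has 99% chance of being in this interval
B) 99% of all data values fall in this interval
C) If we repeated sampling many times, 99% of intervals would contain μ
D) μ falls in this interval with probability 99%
C

A) Wrong — x̄ is observed and sits in the interval by construction.
B) Wrong — a CI is about the parameter μ, not individual data values.
C) Correct — this is the frequentist long-run coverage interpretation.
D) Wrong — μ is fixed; the randomness lives in the interval, not in μ.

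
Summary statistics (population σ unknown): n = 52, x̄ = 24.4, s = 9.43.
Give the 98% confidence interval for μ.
(21.26, 27.54)

t-interval (σ unknown):
df = n - 1 = 51
t* = 2.402 for 98% confidence

Margin of error = t* · s/√n = 2.402 · 9.43/√52 = 3.14

CI: (21.26, 27.54)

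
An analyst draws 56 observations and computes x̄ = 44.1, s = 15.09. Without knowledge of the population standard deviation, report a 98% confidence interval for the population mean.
(39.27, 48.93)

t-interval (σ unknown):
df = n - 1 = 55
t* = 2.396 for 98% confidence

Margin of error = t* · s/√n = 2.396 · 15.09/√56 = 4.83

CI: (39.27, 48.93)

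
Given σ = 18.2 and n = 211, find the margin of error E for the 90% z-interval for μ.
Margin of error = 2.06

Margin of error = z* · σ/√n
= 1.645 · 18.2/√211
= 1.645 · 18.2/14.5258
= 2.06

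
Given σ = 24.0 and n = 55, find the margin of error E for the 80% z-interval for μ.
Margin of error = 4.15

Margin of error = z* · σ/√n
= 1.282 · 24.0/√55
= 1.282 · 24.0/7.4162
= 4.15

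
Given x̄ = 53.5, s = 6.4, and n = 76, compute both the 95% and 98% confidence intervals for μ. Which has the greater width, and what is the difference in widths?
98% CI is wider by 0.57

df = 75
95% CI: t* = 1.992, (52.04, 54.96), width = 2 · t* · s/√n = 2.92
98% CI: t* = 2.377, (51.75, 55.25), width = 2 · t* · s/√n = 3.49

The 98% CI is wider by 3.49 - 2.92 = 0.57.
Higher confidence requires a wider interval.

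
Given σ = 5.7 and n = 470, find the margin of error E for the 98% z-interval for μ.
Margin of error = 0.61

Margin of error = z* · σ/√n
= 2.326 · 5.7/√470
= 2.326 · 5.7/21.6795
= 0.61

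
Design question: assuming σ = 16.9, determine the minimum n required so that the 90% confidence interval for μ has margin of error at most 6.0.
n ≥ 22

For margin E ≤ 6.0:
n ≥ (z* · σ / E)²
n ≥ (1.645 · 16.9 / 6.0)²
n ≥ 21.47

Minimum n = 22 (rounding up)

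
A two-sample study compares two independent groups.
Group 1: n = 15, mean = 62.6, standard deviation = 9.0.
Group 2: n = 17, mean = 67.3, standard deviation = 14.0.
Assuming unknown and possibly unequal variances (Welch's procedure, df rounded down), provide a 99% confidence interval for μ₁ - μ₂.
(-16.10, 6.70)

Difference: x̄₁ - x̄₂ = -4.70
SE = √(s₁²/n₁ + s₂²/n₂) = √(9.0²/15 + 14.0²/17) = 4.1145
df = 27.58 → 27 (Welch–Satterthwaite, rounded down)
t* = 2.771

CI: -4.70 ± 2.771 · 4.1145 = -4.70 ± 11.40 = (-16.10, 6.70)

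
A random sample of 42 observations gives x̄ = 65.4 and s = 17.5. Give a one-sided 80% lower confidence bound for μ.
μ ≥ 63.10

Lower bound (one-sided):
t* = 0.850 (one-sided for 80%)
Lower bound = x̄ - t* · s/√n = 65.4 - 0.850 · 17.5/√42 = 63.10

We are 80% confident that μ ≥ 63.10.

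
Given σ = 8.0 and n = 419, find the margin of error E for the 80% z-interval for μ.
Margin of error = 0.50

Margin of error = z* · σ/√n
= 1.282 · 8.0/√419
= 1.282 · 8.0/20.4695
= 0.50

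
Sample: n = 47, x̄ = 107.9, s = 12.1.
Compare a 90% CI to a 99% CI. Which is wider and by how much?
99% CI is wider by 3.55

df = 46
90% CI: t* = 1.679, (104.94, 110.86), width = 2 · t* · s/√n = 5.93
99% CI: t* = 2.687, (103.16, 112.64), width = 2 · t* · s/√n = 9.48

The 99% CI is wider by 9.48 - 5.93 = 3.55.
Higher confidence requires a wider interval.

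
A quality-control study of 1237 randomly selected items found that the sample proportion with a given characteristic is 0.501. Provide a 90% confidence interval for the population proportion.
(0.478, 0.524)

Proportion CI:
SE = √(p̂(1-p̂)/n) = √(0.501 · 0.499 / 1237) = 0.01422

z* = 1.645
Margin = z* · SE = 1.645 · 0.01422 = 0.0234

CI: 0.501 ± 0.0234 = (0.478, 0.524)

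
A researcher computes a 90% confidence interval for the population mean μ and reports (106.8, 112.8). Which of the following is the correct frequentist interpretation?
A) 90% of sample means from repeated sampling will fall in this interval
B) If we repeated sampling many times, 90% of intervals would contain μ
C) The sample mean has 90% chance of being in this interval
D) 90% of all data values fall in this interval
B

A) Wrong — coverage applies to intervals containing μ, not to future x̄ values.
B) Correct — this is the frequentist long-run coverage interpretation.
C) Wrong — x̄ is observed and sits in the interval by construction.
D) Wrong — a CI is about the parameter μ, not individual data values.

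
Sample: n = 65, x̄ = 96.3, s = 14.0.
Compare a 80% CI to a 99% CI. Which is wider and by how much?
99% CI is wider by 4.72

df = 64
80% CI: t* = 1.295, (94.05, 98.55), width = 2 · t* · s/√n = 4.50
99% CI: t* = 2.655, (91.69, 100.91), width = 2 · t* · s/√n = 9.22

The 99% CI is wider by 9.22 - 4.50 = 4.72.
Higher confidence requires a wider interval.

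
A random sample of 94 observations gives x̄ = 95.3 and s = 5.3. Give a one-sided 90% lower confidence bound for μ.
μ ≥ 94.59

Lower bound (one-sided):
t* = 1.291 (one-sided for 90%)
Lower bound = x̄ - t* · s/√n = 95.3 - 1.291 · 5.3/√94 = 94.59

We are 90% confident that μ ≥ 94.59.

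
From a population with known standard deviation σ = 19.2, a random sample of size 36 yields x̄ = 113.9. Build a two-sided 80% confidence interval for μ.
(109.80, 118.00)

z-interval (σ known):
z* = 1.282 for 80% confidence

Margin of error = z* · σ/√n = 1.282 · 19.2/√36 = 4.10

CI: (113.9 - 4.10, 113.9 + 4.10) = (109.80, 118.00)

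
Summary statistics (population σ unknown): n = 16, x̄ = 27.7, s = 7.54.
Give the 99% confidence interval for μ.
(22.14, 33.26)

t-interval (σ unknown):
df = n - 1 = 15
t* = 2.947 for 99% confidence

Margin of error = t* · s/√n = 2.947 · 7.54/√16 = 5.56

CI: (22.14, 33.26)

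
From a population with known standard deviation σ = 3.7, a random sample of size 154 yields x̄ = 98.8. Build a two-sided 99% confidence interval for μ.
(98.03, 99.57)

z-interval (σ known):
z* = 2.576 for 99% confidence

Margin of error = z* · σ/√n = 2.576 · 3.7/√154 = 0.77

CI: (98.8 - 0.77, 98.8 + 0.77) = (98.03, 99.57)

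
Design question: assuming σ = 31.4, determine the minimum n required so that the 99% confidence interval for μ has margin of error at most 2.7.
n ≥ 898

For margin E ≤ 2.7:
n ≥ (z* · σ / E)²
n ≥ (2.576 · 31.4 / 2.7)²
n ≥ 897.48

Minimum n = 898 (rounding up)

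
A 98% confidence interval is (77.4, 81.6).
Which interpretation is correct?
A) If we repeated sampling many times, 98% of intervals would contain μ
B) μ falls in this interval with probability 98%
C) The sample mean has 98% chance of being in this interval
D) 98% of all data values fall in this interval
A

A) Correct — this is the frequentist long-run coverage interpretation.
B) Wrong — μ is fixed; the randomness lives in the interval, not in μ.
C) Wrong — x̄ is observed and sits in the interval by construction.
D) Wrong — a CI is about the parameter μ, not individual data values.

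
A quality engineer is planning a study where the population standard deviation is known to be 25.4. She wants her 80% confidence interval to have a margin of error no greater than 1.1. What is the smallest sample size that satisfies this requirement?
n ≥ 877

For margin E ≤ 1.1:
n ≥ (z* · σ / E)²
n ≥ (1.282 · 25.4 / 1.1)²
n ≥ 876.31

Minimum n = 877 (rounding up)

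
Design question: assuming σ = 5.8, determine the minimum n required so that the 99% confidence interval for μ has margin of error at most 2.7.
n ≥ 31

For margin E ≤ 2.7:
n ≥ (z* · σ / E)²
n ≥ (2.576 · 5.8 / 2.7)²
n ≥ 30.62

Minimum n = 31 (rounding up)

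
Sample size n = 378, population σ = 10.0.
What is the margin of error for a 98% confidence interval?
Margin of error = 1.20

Margin of error = z* · σ/√n
= 2.326 · 10.0/√378
= 2.326 · 10.0/19.4422
= 1.20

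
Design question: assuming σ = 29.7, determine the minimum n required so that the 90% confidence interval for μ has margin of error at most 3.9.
n ≥ 157

For margin E ≤ 3.9:
n ≥ (z* · σ / E)²
n ≥ (1.645 · 29.7 / 3.9)²
n ≥ 156.93

Minimum n = 157 (rounding up)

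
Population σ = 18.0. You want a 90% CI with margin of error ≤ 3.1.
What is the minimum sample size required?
n ≥ 92

For margin E ≤ 3.1:
n ≥ (z* · σ / E)²
n ≥ (1.645 · 18.0 / 3.1)²
n ≥ 91.23

Minimum n = 92 (rounding up)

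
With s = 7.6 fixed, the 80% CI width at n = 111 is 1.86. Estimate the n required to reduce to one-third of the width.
n ≈ 999

CI width ∝ 1/√n
To reduce width by factor 3, need √n to grow by 3 → need 3² = 9 times as many samples.

Current: n = 111, width = 1.86
New: n = 999, width ≈ 0.62

Width reduced by factor of 1.86/0.62 = 3.00.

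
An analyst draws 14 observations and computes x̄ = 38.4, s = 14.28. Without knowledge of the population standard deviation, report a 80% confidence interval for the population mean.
(33.25, 43.55)

t-interval (σ unknown):
df = n - 1 = 13
t* = 1.350 for 80% confidence

Margin of error = t* · s/√n = 1.350 · 14.28/√14 = 5.15

CI: (33.25, 43.55)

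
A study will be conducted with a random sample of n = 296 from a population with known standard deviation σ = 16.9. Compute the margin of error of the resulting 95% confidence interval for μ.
Margin of error = 1.93

Margin of error = z* · σ/√n
= 1.960 · 16.9/√296
= 1.960 · 16.9/17.2047
= 1.93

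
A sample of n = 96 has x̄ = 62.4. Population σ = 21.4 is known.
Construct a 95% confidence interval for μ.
(58.12, 66.68)

z-interval (σ known):
z* = 1.960 for 95% confidence

Margin of error = z* · σ/√n = 1.960 · 21.4/√96 = 4.28

CI: (62.4 - 4.28, 62.4 + 4.28) = (58.12, 66.68)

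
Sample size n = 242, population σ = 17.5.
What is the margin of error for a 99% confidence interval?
Margin of error = 2.90

Margin of error = z* · σ/√n
= 2.576 · 17.5/√242
= 2.576 · 17.5/15.5563
= 2.90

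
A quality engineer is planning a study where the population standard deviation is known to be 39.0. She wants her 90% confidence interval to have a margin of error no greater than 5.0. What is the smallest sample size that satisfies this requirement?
n ≥ 165

For margin E ≤ 5.0:
n ≥ (z* · σ / E)²
n ≥ (1.645 · 39.0 / 5.0)²
n ≥ 164.63

Minimum n = 165 (rounding up)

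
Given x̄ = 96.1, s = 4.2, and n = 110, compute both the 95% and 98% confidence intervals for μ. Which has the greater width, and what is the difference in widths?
98% CI is wider by 0.30

df = 109
95% CI: t* = 1.982, (95.31, 96.89), width = 2 · t* · s/√n = 1.59
98% CI: t* = 2.361, (95.15, 97.05), width = 2 · t* · s/√n = 1.89

The 98% CI is wider by 1.89 - 1.59 = 0.30.
Higher confidence requires a wider interval.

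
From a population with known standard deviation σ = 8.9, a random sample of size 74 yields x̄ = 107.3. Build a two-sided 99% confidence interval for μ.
(104.63, 109.97)

z-interval (σ known):
z* = 2.576 for 99% confidence

Margin of error = z* · σ/√n = 2.576 · 8.9/√74 = 2.67

CI: (107.3 - 2.67, 107.3 + 2.67) = (104.63, 109.97)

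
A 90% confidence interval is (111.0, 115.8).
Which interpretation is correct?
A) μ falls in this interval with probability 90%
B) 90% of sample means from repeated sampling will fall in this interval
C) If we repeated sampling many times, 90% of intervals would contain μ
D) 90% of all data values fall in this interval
C

A) Wrong — μ is fixed; the randomness lives in the interval, not in μ.
B) Wrong — coverage applies to intervals containing μ, not to future x̄ values.
C) Correct — this is the frequentist long-run coverage interpretation.
D) Wrong — a CI is about the parameter μ, not individual data values.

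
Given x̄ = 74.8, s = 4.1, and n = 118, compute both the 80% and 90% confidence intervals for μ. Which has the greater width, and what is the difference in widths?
90% CI is wider by 0.28

df = 117
80% CI: t* = 1.289, (74.31, 75.29), width = 2 · t* · s/√n = 0.97
90% CI: t* = 1.658, (74.17, 75.43), width = 2 · t* · s/√n = 1.25

The 90% CI is wider by 1.25 - 0.97 = 0.28.
Higher confidence requires a wider interval.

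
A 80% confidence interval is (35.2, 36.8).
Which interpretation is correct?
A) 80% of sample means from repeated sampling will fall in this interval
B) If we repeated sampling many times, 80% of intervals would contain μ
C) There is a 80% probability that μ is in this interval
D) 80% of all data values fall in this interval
B

A) Wrong — coverage applies to intervals containing μ, not to future x̄ values.
B) Correct — this is the frequentist long-run coverage interpretation.
C) Wrong — μ is fixed; the randomness lives in the interval, not in μ.
D) Wrong — a CI is about the parameter μ, not individual data values.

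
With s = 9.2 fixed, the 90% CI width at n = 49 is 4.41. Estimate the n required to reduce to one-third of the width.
n ≈ 441

CI width ∝ 1/√n
To reduce width by factor 3, need √n to grow by 3 → need 3² = 9 times as many samples.

Current: n = 49, width = 4.41
New: n = 441, width ≈ 1.44

Width reduced by factor of 4.41/1.44 = 3.06.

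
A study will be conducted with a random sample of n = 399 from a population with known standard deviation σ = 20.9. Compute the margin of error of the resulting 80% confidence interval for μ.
Margin of error = 1.34

Margin of error = z* · σ/√n
= 1.282 · 20.9/√399
= 1.282 · 20.9/19.9750
= 1.34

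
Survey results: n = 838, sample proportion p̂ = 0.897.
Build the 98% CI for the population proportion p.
(0.873, 0.921)

Proportion CI:
SE = √(p̂(1-p̂)/n) = √(0.897 · 0.103 / 838) = 0.01050

z* = 2.326
Margin = z* · SE = 2.326 · 0.01050 = 0.0244

CI: 0.897 ± 0.0244 = (0.873, 0.921)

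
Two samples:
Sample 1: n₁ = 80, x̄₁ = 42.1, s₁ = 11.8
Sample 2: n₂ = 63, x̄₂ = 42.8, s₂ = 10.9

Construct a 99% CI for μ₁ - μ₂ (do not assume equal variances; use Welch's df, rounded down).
(-5.67, 4.27)

Difference: x̄₁ - x̄₂ = -0.70
SE = √(s₁²/n₁ + s₂²/n₂) = √(11.8²/80 + 10.9²/63) = 1.9043
df = 137.40 → 137 (Welch–Satterthwaite, rounded down)
t* = 2.612

CI: -0.70 ± 2.612 · 1.9043 = -0.70 ± 4.97 = (-5.67, 4.27)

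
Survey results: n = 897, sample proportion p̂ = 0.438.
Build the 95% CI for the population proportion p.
(0.406, 0.470)

Proportion CI:
SE = √(p̂(1-p̂)/n) = √(0.438 · 0.562 / 897) = 0.01657

z* = 1.960
Margin = z* · SE = 1.960 · 0.01657 = 0.0325

CI: 0.438 ± 0.0325 = (0.406, 0.470)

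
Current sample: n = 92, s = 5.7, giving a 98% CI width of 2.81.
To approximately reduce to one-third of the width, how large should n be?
n ≈ 828

CI width ∝ 1/√n
To reduce width by factor 3, need √n to grow by 3 → need 3² = 9 times as many samples.

Current: n = 92, width = 2.81
New: n = 828, width ≈ 0.92

Width reduced by factor of 2.81/0.92 = 3.05.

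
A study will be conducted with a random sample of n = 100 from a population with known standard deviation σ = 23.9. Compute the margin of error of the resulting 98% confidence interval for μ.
Margin of error = 5.56

Margin of error = z* · σ/√n
= 2.326 · 23.9/√100
= 2.326 · 23.9/10.0000
= 5.56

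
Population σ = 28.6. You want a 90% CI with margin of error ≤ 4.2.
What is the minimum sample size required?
n ≥ 126

For margin E ≤ 4.2:
n ≥ (z* · σ / E)²
n ≥ (1.645 · 28.6 / 4.2)²
n ≥ 125.48

Minimum n = 126 (rounding up)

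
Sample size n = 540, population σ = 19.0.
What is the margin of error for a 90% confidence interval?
Margin of error = 1.35

Margin of error = z* · σ/√n
= 1.645 · 19.0/√540
= 1.645 · 19.0/23.2379
= 1.35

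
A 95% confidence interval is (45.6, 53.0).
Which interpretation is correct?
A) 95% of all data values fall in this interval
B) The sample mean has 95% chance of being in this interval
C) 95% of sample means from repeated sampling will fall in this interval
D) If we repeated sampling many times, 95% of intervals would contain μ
D

A) Wrong — a CI is about the parameter μ, not individual data values.
B) Wrong — x̄ is observed and sits in the interval by construction.
C) Wrong — coverage applies to intervals containing μ, not to future x̄ values.
D) Correct — this is the frequentist long-run coverage interpretation.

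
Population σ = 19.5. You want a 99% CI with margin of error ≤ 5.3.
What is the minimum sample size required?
n ≥ 90

For margin E ≤ 5.3:
n ≥ (z* · σ / E)²
n ≥ (2.576 · 19.5 / 5.3)²
n ≥ 89.83

Minimum n = 90 (rounding up)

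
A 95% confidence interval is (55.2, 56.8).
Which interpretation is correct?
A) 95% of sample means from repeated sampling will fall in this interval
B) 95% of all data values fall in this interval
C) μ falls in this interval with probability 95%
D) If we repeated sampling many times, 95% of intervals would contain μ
D

A) Wrong — coverage applies to intervals containing μ, not to future x̄ values.
B) Wrong — a CI is about the parameter μ, not individual data values.
C) Wrong — μ is fixed; the randomness lives in the interval, not in μ.
D) Correct — this is the frequentist long-run coverage interpretation.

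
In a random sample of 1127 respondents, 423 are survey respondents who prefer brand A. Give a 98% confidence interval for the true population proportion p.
(0.342, 0.409)

Proportion CI:
p̂ = 423/1127 = 0.37533
SE = √(p̂(1-p̂)/n) = √(0.37533 · 0.62467 / 1127) = 0.01442

z* = 2.326
Margin = z* · SE = 2.326 · 0.01442 = 0.0335

CI: 0.37533 ± 0.0335 = (0.342, 0.409)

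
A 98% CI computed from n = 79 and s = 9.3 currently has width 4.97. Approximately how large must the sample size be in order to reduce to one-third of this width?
n ≈ 711

CI width ∝ 1/√n
To reduce width by factor 3, need √n to grow by 3 → need 3² = 9 times as many samples.

Current: n = 79, width = 4.97
New: n = 711, width ≈ 1.63

Width reduced by factor of 4.97/1.63 = 3.05.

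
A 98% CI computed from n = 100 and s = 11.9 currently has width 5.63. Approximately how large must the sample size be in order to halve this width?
n ≈ 400

CI width ∝ 1/√n
To reduce width by factor 2, need √n to grow by 2 → need 2² = 4 times as many samples.

Current: n = 100, width = 5.63
New: n = 400, width ≈ 2.78

Width reduced by factor of 5.63/2.78 = 2.03.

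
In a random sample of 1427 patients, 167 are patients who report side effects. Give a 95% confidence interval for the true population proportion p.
(0.100, 0.134)

Proportion CI:
p̂ = 167/1427 = 0.11703
SE = √(p̂(1-p̂)/n) = √(0.11703 · 0.88297 / 1427) = 0.00851

z* = 1.960
Margin = z* · SE = 1.960 · 0.00851 = 0.0167

CI: 0.11703 ± 0.0167 = (0.100, 0.134)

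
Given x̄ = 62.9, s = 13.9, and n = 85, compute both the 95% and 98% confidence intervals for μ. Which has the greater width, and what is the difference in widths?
98% CI is wider by 1.15

df = 84
95% CI: t* = 1.989, (59.90, 65.90), width = 2 · t* · s/√n = 6.00
98% CI: t* = 2.372, (59.32, 66.48), width = 2 · t* · s/√n = 7.15

The 98% CI is wider by 7.15 - 6.00 = 1.15.
Higher confidence requires a wider interval.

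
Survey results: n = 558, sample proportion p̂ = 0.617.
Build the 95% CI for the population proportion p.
(0.577, 0.657)

Proportion CI:
SE = √(p̂(1-p̂)/n) = √(0.617 · 0.383 / 558) = 0.02058

z* = 1.960
Margin = z* · SE = 1.960 · 0.02058 = 0.0403

CI: 0.617 ± 0.0403 = (0.577, 0.657)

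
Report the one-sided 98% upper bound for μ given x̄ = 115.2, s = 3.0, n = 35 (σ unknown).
μ ≤ 116.28

Upper bound (one-sided):
t* = 2.136 (one-sided for 98%)
Upper bound = x̄ + t* · s/√n = 115.2 + 2.136 · 3.0/√35 = 116.28

We are 98% confident that μ ≤ 116.28.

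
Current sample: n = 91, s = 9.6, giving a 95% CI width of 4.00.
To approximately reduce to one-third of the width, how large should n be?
n ≈ 819

CI width ∝ 1/√n
To reduce width by factor 3, need √n to grow by 3 → need 3² = 9 times as many samples.

Current: n = 91, width = 4.00
New: n = 819, width ≈ 1.32

Width reduced by factor of 4.00/1.32 = 3.03.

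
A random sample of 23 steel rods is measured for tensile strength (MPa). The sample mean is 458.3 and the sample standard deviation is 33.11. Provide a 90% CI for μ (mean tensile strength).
(446.45, 470.15)

t-interval (σ unknown):
df = n - 1 = 22
t* = 1.717 for 90% confidence

Margin of error = t* · s/√n = 1.717 · 33.11/√23 = 11.85

CI: (446.45, 470.15)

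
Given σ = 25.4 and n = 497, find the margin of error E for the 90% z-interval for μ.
Margin of error = 1.87

Margin of error = z* · σ/√n
= 1.645 · 25.4/√497
= 1.645 · 25.4/22.2935
= 1.87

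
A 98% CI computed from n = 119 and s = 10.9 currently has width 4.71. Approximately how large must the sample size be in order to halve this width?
n ≈ 476

CI width ∝ 1/√n
To reduce width by factor 2, need √n to grow by 2 → need 2² = 4 times as many samples.

Current: n = 119, width = 4.71
New: n = 476, width ≈ 2.33

Width reduced by factor of 4.71/2.33 = 2.02.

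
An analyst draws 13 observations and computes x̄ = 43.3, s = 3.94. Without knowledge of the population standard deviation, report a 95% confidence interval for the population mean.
(40.92, 45.68)

t-interval (σ unknown):
df = n - 1 = 12
t* = 2.179 for 95% confidence

Margin of error = t* · s/√n = 2.179 · 3.94/√13 = 2.38

CI: (40.92, 45.68)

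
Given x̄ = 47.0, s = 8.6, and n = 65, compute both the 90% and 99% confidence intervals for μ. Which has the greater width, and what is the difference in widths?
99% CI is wider by 2.10

df = 64
90% CI: t* = 1.669, (45.22, 48.78), width = 2 · t* · s/√n = 3.56
99% CI: t* = 2.655, (44.17, 49.83), width = 2 · t* · s/√n = 5.66

The 99% CI is wider by 5.66 - 3.56 = 2.10.
Higher confidence requires a wider interval.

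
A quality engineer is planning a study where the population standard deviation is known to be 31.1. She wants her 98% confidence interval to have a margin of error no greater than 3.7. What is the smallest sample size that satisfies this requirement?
n ≥ 383

For margin E ≤ 3.7:
n ≥ (z* · σ / E)²
n ≥ (2.326 · 31.1 / 3.7)²
n ≥ 382.24

Minimum n = 383 (rounding up)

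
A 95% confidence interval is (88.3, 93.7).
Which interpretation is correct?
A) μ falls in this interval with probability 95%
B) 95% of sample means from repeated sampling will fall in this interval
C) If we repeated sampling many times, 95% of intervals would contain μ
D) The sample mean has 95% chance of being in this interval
C

A) Wrong — μ is fixed; the randomness lives in the interval, not in μ.
B) Wrong — coverage applies to intervals containing μ, not to future x̄ values.
C) Correct — this is the frequentist long-run coverage interpretation.
D) Wrong — x̄ is observed and sits in the interval by construction.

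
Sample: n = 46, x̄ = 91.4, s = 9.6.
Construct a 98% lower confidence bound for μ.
μ ≥ 88.41

Lower bound (one-sided):
t* = 2.115 (one-sided for 98%)
Lower bound = x̄ - t* · s/√n = 91.4 - 2.115 · 9.6/√46 = 88.41

We are 98% confident that μ ≥ 88.41.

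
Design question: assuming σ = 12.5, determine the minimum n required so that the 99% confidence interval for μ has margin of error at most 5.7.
n ≥ 32

For margin E ≤ 5.7:
n ≥ (z* · σ / E)²
n ≥ (2.576 · 12.5 / 5.7)²
n ≥ 31.91

Minimum n = 32 (rounding up)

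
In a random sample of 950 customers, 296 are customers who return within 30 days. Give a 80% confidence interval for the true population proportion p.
(0.292, 0.331)

Proportion CI:
p̂ = 296/950 = 0.31158
SE = √(p̂(1-p̂)/n) = √(0.31158 · 0.68842 / 950) = 0.01503

z* = 1.282
Margin = z* · SE = 1.282 · 0.01503 = 0.0193

CI: 0.31158 ± 0.0193 = (0.292, 0.331)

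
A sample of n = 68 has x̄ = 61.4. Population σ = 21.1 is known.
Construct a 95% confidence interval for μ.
(56.38, 66.42)

z-interval (σ known):
z* = 1.960 for 95% confidence

Margin of error = z* · σ/√n = 1.960 · 21.1/√68 = 5.02

CI: (61.4 - 5.02, 61.4 + 5.02) = (56.38, 66.42)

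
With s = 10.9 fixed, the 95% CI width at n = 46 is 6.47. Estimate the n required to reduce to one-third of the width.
n ≈ 414

CI width ∝ 1/√n
To reduce width by factor 3, need √n to grow by 3 → need 3² = 9 times as many samples.

Current: n = 46, width = 6.47
New: n = 414, width ≈ 2.11

Width reduced by factor of 6.47/2.11 = 3.07.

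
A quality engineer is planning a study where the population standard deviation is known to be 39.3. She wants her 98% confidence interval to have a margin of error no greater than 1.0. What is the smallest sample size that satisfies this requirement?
n ≥ 8357

For margin E ≤ 1.0:
n ≥ (z* · σ / E)²
n ≥ (2.326 · 39.3 / 1.0)²
n ≥ 8356.12

Minimum n = 8357 (rounding up)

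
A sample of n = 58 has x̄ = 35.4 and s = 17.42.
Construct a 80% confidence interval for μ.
(32.43, 38.37)

t-interval (σ unknown):
df = n - 1 = 57
t* = 1.297 for 80% confidence

Margin of error = t* · s/√n = 1.297 · 17.42/√58 = 2.97

CI: (32.43, 38.37)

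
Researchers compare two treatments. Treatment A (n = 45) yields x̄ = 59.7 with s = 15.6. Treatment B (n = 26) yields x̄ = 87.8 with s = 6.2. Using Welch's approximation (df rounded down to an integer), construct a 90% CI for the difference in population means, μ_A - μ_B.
(-32.48, -23.72)

Difference: x̄₁ - x̄₂ = -28.10
SE = √(s₁²/n₁ + s₂²/n₂) = √(15.6²/45 + 6.2²/26) = 2.6242
df = 63.05 → 63 (Welch–Satterthwaite, rounded down)
t* = 1.669

CI: -28.10 ± 1.669 · 2.6242 = -28.10 ± 4.38 = (-32.48, -23.72)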